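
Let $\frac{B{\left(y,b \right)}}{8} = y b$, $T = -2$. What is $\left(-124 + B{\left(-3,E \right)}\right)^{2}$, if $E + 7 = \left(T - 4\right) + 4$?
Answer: $8464$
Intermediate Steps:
$E = -9$ ($E = -7 + \left(\left(-2 - 4\right) + 4\right) = -7 + \left(-6 + 4\right) = -7 - 2 = -9$)
$B{\left(y,b \right)} = 8 b y$ ($B{\left(y,b \right)} = 8 y b = 8 b y$)
$\left(-124 + B{\left(-3,E \right)}\right)^{2} = \left(-124 + 8 \left(-9\right) \left(-3\right)\right)^{2} = \left(-124 + 216\right)^{2} = 92^{2} = 8464$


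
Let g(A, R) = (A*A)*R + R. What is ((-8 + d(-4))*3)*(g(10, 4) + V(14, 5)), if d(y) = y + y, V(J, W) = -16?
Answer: -18624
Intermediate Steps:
g(A, R) = R + R*A² (g(A, R) = A²*R + R = R*A² + R = R + R*A²)
d(y) = 2*y
((-8 + d(-4))*3)*(g(10, 4) + V(14, 5)) = ((-8 + 2*(-4))*3)*(4*(1 + 10²) - 16) = ((-8 - 8)*3)*(4*(1 + 100) - 16) = (-16*3)*(4*101 - 16) = -48*(404 - 16) = -48*388 = -18624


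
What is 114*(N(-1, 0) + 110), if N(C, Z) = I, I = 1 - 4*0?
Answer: 12654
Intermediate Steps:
I = 1 (I = 1 + 0 = 1)
N(C, Z) = 1
114*(N(-1, 0) + 110) = 114*(1 + 110) = 114*111 = 12654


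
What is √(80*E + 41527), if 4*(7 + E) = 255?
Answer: √46067 ≈ 214.63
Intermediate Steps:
E = 227/4 (E = -7 + (¼)*255 = -7 + 255/4 = 227/4 ≈ 56.750)
√(80*E + 41527) = √(80*(227/4) + 41527) = √(4540 + 41527) = √46067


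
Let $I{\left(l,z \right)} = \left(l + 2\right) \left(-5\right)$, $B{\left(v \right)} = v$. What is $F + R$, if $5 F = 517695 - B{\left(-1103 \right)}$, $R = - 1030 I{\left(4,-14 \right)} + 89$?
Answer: $\frac{673743}{5} \approx 1.3475 \cdot 10^{5}$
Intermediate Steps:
$I{\left(l,z \right)} = -10 - 5 l$ ($I{\left(l,z \right)} = \left(2 + l\right) \left(-5\right) = -10 - 5 l$)
$R = 30989$ ($R = - 1030 \left(-10 - 20\right) + 89 = \left(-1030\right) \left(-30\right) + 89 = 30900 + 89 = 30989$)
$F = \frac{518798}{5}$ ($F = \frac{517695 - -1103}{5} = \frac{517695 + 1103}{5} = \frac{1}{5} \cdot 518798 = \frac{518798}{5} \approx 1.0376 \cdot 10^{5}$)
$F + R = \frac{518798}{5} + 30989 = \frac{673743}{5}$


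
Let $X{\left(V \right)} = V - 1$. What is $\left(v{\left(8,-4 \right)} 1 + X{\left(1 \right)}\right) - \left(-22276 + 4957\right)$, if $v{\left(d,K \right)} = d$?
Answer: $17327$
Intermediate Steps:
$X{\left(V \right)} = -1 + V$ ($X{\left(V \right)} = V - 1 = -1 + V$)
$\left(v{\left(8,-4 \right)} 1 + X{\left(1 \right)}\right) - \left(-22276 + 4957\right) = \left(8 \cdot 1 + \left(-1 + 1\right)\right) - \left(-22276 + 4957\right) = \left(8 + 0\right) - -17319 = 8 + 17319 = 17327$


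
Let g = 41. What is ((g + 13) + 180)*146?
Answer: 34164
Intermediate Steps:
((g + 13) + 180)*146 = ((41 + 13) + 180)*146 = (54 + 180)*146 = 234*146 = 34164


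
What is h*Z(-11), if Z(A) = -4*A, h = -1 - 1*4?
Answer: -220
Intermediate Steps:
h = -5 (h = -1 - 4 = -5)
h*Z(-11) = -(-20)*(-11) = -5*44 = -220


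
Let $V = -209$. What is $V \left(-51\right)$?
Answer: $10659$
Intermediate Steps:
$V \left(-51\right) = \left(-209\right) \left(-51\right) = 10659$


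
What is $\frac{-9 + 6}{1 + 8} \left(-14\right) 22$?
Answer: $\frac{308}{3} \approx 102.67$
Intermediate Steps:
$\frac{-9 + 6}{1 + 8} \left(-14\right) 22 = - \frac{3}{9} \left(-14\right) 22 = \left(-3\right) \frac{1}{9} \left(-14\right) 22 = \left(- \frac{1}{3}\right) \left(-14\right) 22 = \frac{14}{3} \cdot 22 = \frac{308}{3}$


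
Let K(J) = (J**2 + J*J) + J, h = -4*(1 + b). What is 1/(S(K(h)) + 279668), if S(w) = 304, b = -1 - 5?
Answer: 1/279972 ≈ 3.5718e-6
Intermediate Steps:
b = -6
h = 20 (h = -4*(1 - 6) = -4*(-5) = 20)
K(J) = J + 2*J**2 (K(J) = (J**2 + J**2) + J = 2*J**2 + J = J + 2*J**2)
1/(S(K(h)) + 279668) = 1/(304 + 279668) = 1/279972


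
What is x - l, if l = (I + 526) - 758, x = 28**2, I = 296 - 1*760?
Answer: 1480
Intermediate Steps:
I = -464 (I = 296 - 760 = -464)
x = 784
l = -696 (l = (-464 + 526) - 758 = 62 - 758 = -696)
x - l = 784 - 1*(-696) = 784 + 696 = 1480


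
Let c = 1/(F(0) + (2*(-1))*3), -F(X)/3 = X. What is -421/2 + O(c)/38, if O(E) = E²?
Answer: -287963/1368 ≈ -210.50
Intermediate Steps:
F(X) = -3*X
c = -⅙ (c = 1/(-3*0 + (2*(-1))*3) = 1/(0 - 2*3) = 1/(0 - 6) = 1/(-6) = -⅙ ≈ -0.16667)
-421/2 + O(c)/38 = -421/2 + (-⅙)²/38 = -421*½ + (1/36)*(1/38) = -421/2 + 1/1368 = -287963/1368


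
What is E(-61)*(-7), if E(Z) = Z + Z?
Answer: 854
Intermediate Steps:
E(Z) = 2*Z
E(-61)*(-7) = (2*(-61))*(-7) = -122*(-7) = 854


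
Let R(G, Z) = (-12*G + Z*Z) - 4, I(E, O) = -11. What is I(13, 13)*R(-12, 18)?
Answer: -5104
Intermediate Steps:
R(G, Z) = -4 + Z² - 12*G (R(G, Z) = (-12*G + Z²) - 4 = (Z² - 12*G) - 4 = -4 + Z² - 12*G)
I(13, 13)*R(-12, 18) = -11*(-4 + 18² - 12*(-12)) = -11*(-4 + 324 + 144) = -11*464 = -5104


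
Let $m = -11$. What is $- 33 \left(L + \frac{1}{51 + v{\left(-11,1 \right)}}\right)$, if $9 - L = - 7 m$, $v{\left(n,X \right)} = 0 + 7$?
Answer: $\frac{130119}{58} \approx 2243.4$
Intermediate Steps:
$v{\left(n,X \right)} = 7$
$L = -68$ ($L = 9 - \left(-7\right) \left(-11\right) = 9 - 77 = -68$)
$- 33 \left(L + \frac{1}{51 + v{\left(-11,1 \right)}}\right) = - 33 \left(-68 + \frac{1}{51 + 7}\right) = - 33 \left(-68 + \frac{1}{58}\right) = \left(-33\right) \left(- \frac{3943}{58}\right) = \frac{130119}{58}$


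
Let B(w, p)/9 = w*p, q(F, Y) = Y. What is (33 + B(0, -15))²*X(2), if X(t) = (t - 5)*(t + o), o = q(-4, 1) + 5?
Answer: -26136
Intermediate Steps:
B(w, p) = 9*p*w (B(w, p) = 9*(w*p) = 9*(p*w) = 9*p*w)
o = 6 (o = 1 + 5 = 6)
X(t) = (-5 + t)*(6 + t) (X(t) = (t - 5)*(t + 6) = (-5 + t)*(6 + t))
(33 + B(0, -15))²*X(2) = (33 + 9*(-15)*0)²*(-30 + 2 + 2²) = (33 + 0)²*(-30 + 2 + 4) = 33²*(-24) = 1089*(-24) = -26136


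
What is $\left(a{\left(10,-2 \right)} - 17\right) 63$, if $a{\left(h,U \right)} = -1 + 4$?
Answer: $-882$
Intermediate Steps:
$a{\left(h,U \right)} = 3$
$\left(a{\left(10,-2 \right)} - 17\right) 63 = \left(3 - 17\right) 63 = \left(-14\right) 63 = -882$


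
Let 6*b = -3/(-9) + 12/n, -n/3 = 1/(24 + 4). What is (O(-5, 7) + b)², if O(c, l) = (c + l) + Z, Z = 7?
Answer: 29929/324 ≈ 92.373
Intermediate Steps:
O(c, l) = 7 + c + l (O(c, l) = (c + l) + 7 = 7 + c + l)
n = -3/28 (n = -3/(24 + 4) = -3/28 ≈ -0.10714)
b = -335/18 (b = (-3/(-9) + 12/(-3/28))/6 = (-3*(-⅑) + 12*(-28/3))/6 = (⅓ - 112)/6 = (⅙)*(-335/3) = -335/18 ≈ -18.611)
(O(-5, 7) + b)² = ((7 - 5 + 7) - 335/18)² = (9 - 335/18)² = (-173/18)² = 29929/324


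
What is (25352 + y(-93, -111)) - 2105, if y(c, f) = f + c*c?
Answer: 31785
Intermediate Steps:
y(c, f) = f + c²
(25352 + y(-93, -111)) - 2105 = (25352 + (-111 + (-93)²)) - 2105 = (25352 + (-111 + 8649)) - 2105 = (25352 + 8538) - 2105 = 33890 - 2105 = 31785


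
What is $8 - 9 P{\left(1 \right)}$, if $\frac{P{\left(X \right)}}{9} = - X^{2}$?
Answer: $89$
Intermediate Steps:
$P{\left(X \right)} = - 9 X^{2}$ ($P{\left(X \right)} = 9 \left(- X^{2}\right) = - 9 X^{2}$)
$8 - 9 P{\left(1 \right)} = 8 - 9 \left(- 9 \cdot 1^{2}\right) = 8 - 9 \left(\left(-9\right) 1\right) = 8 - -81 = 8 + 81 = 89$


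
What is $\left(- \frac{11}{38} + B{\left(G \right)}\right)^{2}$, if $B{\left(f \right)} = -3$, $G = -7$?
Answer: $\frac{15625}{1444} \approx 10.821$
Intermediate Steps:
$\left(- \frac{11}{38} + B{\left(G \right)}\right)^{2} = \left(- \frac{11}{38} - 3\right)^{2} = \left(- \frac{125}{38}\right)^{2} = \frac{15625}{1444}$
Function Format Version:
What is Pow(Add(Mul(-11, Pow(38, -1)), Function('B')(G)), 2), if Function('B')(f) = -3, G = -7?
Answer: Rational(15625, 1444) ≈ 10.821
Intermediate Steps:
Pow(Add(Mul(-11, Pow(38, -1)), Function('B')(G)), 2) = Pow(Add(Mul(-11, Pow(38, -1)), -3), 2) = Pow(Add(Mul(-11, Rational(1, 38)), -3), 2) = Pow(Add(Rational(-11, 38), -3), 2) = Pow(Rational(-125, 38), 2) = Rational(15625, 1444)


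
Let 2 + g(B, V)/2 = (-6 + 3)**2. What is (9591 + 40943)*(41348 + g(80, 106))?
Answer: 2090187308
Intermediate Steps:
g(B, V) = 14 (g(B, V) = -4 + 2*(-6 + 3)**2 = -4 + 2*(-3)**2 = -4 + 2*9 = -4 + 18 = 14)
(9591 + 40943)*(41348 + g(80, 106)) = (9591 + 40943)*(41348 + 14) = 50534*41362 = 2090187308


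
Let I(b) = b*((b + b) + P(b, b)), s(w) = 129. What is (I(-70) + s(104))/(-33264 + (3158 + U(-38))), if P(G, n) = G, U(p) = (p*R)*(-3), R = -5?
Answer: -14829/30676 ≈ -0.48341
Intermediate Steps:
U(p) = 15*p (U(p) = (p*(-5))*(-3) = -5*p*(-3) = 15*p)
I(b) = 3*b² (I(b) = b*((b + b) + b) = b*(2*b + b) = b*(3*b) = 3*b²)
(I(-70) + s(104))/(-33264 + (3158 + U(-38))) = (3*(-70)² + 129)/(-33264 + (3158 + 15*(-38))) = (3*4900 + 129)/(-33264 + (3158 - 570)) = (14700 + 129)/(-33264 + 2588) = 14829/(-30676) = 14829*(-1/30676) = -14829/30676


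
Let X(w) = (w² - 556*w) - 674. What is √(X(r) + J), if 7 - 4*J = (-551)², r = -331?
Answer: √868098/2 ≈ 465.86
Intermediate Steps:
X(w) = -674 + w² - 556*w
J = -151797/2 (J = 7/4 - ¼*(-551)² = 7/4 - ¼*303601 = 7/4 - 303601/4 = -151797/2 ≈ -75899.)
√(X(r) + J) = √((-674 + (-331)² - 556*(-331)) - 151797/2) = √((-674 + 109561 + 184036) - 151797/2) = √(292923 - 151797/2) = √(434049/2) = √868098/2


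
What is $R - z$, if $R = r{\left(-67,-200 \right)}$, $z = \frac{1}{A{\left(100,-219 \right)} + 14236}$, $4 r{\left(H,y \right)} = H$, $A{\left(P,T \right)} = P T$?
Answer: $- \frac{128371}{7664} \approx -16.75$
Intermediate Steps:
$r{\left(H,y \right)} = \frac{H}{4}$
$z = - \frac{1}{7664}$ ($z = \frac{1}{100 \left(-219\right) + 14236} = \frac{1}{-21900 + 14236} = \frac{1}{-7664} = - \frac{1}{7664} \approx -0.00013048$)
$R = - \frac{67}{4}$ ($R = \frac{1}{4} \left(-67\right) = - \frac{67}{4} \approx -16.75$)
$R - z = - \frac{67}{4} - - \frac{1}{7664} = - \frac{67}{4} + \frac{1}{7664} = - \frac{128371}{7664}$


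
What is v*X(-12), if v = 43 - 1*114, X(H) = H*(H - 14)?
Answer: -22152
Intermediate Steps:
X(H) = H*(-14 + H)
v = -71 (v = 43 - 114 = -71)
v*X(-12) = -(-852)*(-14 - 12) = -(-852)*(-26) = -71*312 = -22152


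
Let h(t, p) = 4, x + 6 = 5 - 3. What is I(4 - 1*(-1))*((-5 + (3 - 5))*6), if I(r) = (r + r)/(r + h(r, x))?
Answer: -140/3 ≈ -46.667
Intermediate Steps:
x = -4 (x = -6 + (5 - 3) = -6 + 2 = -4)
I(r) = 2*r/(4 + r) (I(r) = (r + r)/(r + 4) = (2*r)/(4 + r) = 2*r/(4 + r))
I(4 - 1*(-1))*((-5 + (3 - 5))*6) = (2*(4 - 1*(-1))/(4 + (4 - 1*(-1))))*((-5 + (3 - 5))*6) = (2*(4 + 1)/(4 + (4 + 1)))*((-5 - 2)*6) = (2*5/(4 + 5))*(-7*6) = (2*5/9)*(-42) = (2*5*(⅑))*(-42) = (10/9)*(-42) = -140/3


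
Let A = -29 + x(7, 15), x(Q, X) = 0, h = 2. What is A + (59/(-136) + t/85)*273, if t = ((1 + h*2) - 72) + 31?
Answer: -178879/680 ≈ -263.06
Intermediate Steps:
t = -36 (t = ((1 + 2*2) - 72) + 31 = ((1 + 4) - 72) + 31 = (5 - 72) + 31 = -67 + 31 = -36)
A = -29 (A = -29 + 0 = -29)
A + (59/(-136) + t/85)*273 = -29 + (59/(-136) - 36/85)*273 = -29 + (59*(-1/136) - 36*1/85)*273 = -29 + (-59/136 - 36/85)*273 = -29 - 583/680*273 = -29 - 159159/680 = -178879/680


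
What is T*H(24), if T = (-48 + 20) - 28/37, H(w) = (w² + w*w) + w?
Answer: -1251264/37 ≈ -33818.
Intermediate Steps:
H(w) = w + 2*w² (H(w) = (w² + w²) + w = 2*w² + w = w + 2*w²)
T = -1064/37 (T = -28 - 28*1/37 = -28 - 28/37 = -1064/37 ≈ -28.757)
T*H(24) = -25536*(1 + 2*24)/37 = -25536*(1 + 48)/37 = -25536*49/37 = -1064/37*1176 = -1251264/37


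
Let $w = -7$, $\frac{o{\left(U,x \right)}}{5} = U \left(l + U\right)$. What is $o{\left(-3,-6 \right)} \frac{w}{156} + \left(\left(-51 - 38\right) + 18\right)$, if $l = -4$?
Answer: $- \frac{3937}{52} \approx -75.712$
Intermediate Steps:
$o{\left(U,x \right)} = 5 U \left(-4 + U\right)$
$o{\left(-3,-6 \right)} \frac{w}{156} + \left(\left(-51 - 38\right) + 18\right) = 5 \left(-3\right) \left(-4 - 3\right) \left(- \frac{7}{156}\right) + \left(\left(-51 - 38\right) + 18\right) = 5 \left(-3\right) \left(-7\right) \left(\left(-7\right) \frac{1}{156}\right) + \left(-89 + 18\right) = 105 \left(- \frac{7}{156}\right) - 71 = - \frac{245}{52} - 71 = - \frac{3937}{52}$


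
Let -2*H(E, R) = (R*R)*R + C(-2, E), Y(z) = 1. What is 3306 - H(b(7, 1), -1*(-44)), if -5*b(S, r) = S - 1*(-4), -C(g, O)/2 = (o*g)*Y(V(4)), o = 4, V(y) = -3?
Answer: 45906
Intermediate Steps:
C(g, O) = -8*g (C(g, O) = -2*4*g = -8*g)
b(S, r) = -⅘ - S/5 (b(S, r) = -(S - 1*(-4))/5 = -(S + 4)/5 = -(4 + S)/5 = -⅘ - S/5)
H(E, R) = -8 - R³/2 (H(E, R) = -((R*R)*R - 8*(-2))/2 = -(R²*R + 16)/2 = -(R³ + 16)/2 = -(16 + R³)/2 = -8 - R³/2)
3306 - H(b(7, 1), -1*(-44)) = 3306 - (-8 - (-1*(-44))³/2) = 3306 - (-8 - ½*44³) = 3306 - (-8 - ½*85184) = 3306 - (-8 - 42592) = 3306 - 1*(-42600) = 3306 + 42600 = 45906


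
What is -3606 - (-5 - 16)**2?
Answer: -4047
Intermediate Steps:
-3606 - (-5 - 16)**2 = -3606 - 1*(-21)**2 = -3606 - 1*441 = -3606 - 441 = -4047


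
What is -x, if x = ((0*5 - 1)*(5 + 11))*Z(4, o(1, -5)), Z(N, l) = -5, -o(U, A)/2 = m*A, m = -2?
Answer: -80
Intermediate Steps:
o(U, A) = 4*A (o(U, A) = -(-4)*A = 4*A)
x = 80 (x = ((0*5 - 1)*(5 + 11))*(-5) = ((0 - 1)*16)*(-5) = -1*16*(-5) = -16*(-5) = 80)
-x = -1*80 = -80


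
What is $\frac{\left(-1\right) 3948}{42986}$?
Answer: $- \frac{1974}{21493} \approx -0.091844$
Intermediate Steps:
$\frac{\left(-1\right) 3948}{42986} = \left(-3948\right) \frac{1}{42986} = - \frac{1974}{21493}$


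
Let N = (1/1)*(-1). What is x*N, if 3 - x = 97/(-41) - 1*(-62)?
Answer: 2322/41 ≈ 56.634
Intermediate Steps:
x = -2322/41 (x = 3 - (97/(-41) - 1*(-62)) = 3 - (97*(-1/41) + 62) = 3 - (-97/41 + 62) = 3 - 1*2445/41 = 3 - 2445/41 = -2322/41 ≈ -56.634)
N = -1 (N = (1*1)*(-1) = 1*(-1) = -1)
x*N = -2322/41*(-1) = 2322/41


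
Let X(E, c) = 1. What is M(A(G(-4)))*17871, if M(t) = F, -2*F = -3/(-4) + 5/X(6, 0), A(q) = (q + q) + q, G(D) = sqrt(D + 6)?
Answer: -411033/8 ≈ -51379.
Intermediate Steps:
G(D) = sqrt(6 + D)
A(q) = 3*q (A(q) = 2*q + q = 3*q)
F = -23/8 (F = -(-3/(-4) + 5/1)/2 = -(-3*(-1/4) + 5*1)/2 = -(3/4 + 5)/2 = -1/2*23/4 = -23/8 ≈ -2.8750)
M(t) = -23/8
M(A(G(-4)))*17871 = -23/8*17871 = -411033/8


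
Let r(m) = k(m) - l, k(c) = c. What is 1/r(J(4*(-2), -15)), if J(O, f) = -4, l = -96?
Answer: 1/92 ≈ 0.010870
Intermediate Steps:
r(m) = 96 + m (r(m) = m - 1*(-96) = m + 96 = 96 + m)
1/r(J(4*(-2), -15)) = 1/(96 - 4) = 1/92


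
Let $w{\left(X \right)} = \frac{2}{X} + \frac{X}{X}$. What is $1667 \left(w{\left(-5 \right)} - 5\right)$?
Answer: $- \frac{36674}{5} \approx -7334.8$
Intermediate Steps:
$w{\left(X \right)} = 1 + \frac{2}{X}$ ($w{\left(X \right)} = \frac{2}{X} + 1 = 1 + \frac{2}{X}$)
$1667 \left(w{\left(-5 \right)} - 5\right) = 1667 \left(\frac{2 - 5}{-5} - 5\right) = 1667 \left(\left(- \frac{1}{5}\right) \left(-3\right) - 5\right) = 1667 \left(\frac{3}{5} - 5\right) = 1667 \left(- \frac{22}{5}\right) = - \frac{36674}{5}$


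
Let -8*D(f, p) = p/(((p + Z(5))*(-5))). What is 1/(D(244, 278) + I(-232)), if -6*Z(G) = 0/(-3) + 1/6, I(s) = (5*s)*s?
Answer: 50035/13465420451 ≈ 3.7158e-6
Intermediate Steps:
I(s) = 5*s²
Z(G) = -1/36 (Z(G) = -(0/(-3) + 1/6)/6 = -(0*(-⅓) + 1*(⅙))/6 = -(0 + ⅙)/6 = -⅙*⅙ = -1/36)
D(f, p) = -p/(8*(5/36 - 5*p)) (D(f, p) = -p/(8*((p - 1/36)*(-5))) = -p/(8*((-1/36 + p)*(-5))) = -p/(8*(5/36 - 5*p)))
1/(D(244, 278) + I(-232)) = 1/((9/10)*278/(-1 + 36*278) + 5*(-232)²) = 1/((9/10)*278/(-1 + 10008) + 5*53824) = 1/((9/10)*278/10007 + 269120) = 1/((9/10)*278*(1/10007) + 269120) = 1/(1251/50035 + 269120) = 1/(13465420451/50035) = 50035/13465420451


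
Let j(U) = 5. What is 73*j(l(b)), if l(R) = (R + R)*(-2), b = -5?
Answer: 365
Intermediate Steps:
l(R) = -4*R (l(R) = (2*R)*(-2) = -4*R)
73*j(l(b)) = 73*5 = 365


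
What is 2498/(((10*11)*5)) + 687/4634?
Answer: 5976791/1274350 ≈ 4.6901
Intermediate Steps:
2498/(((10*11)*5)) + 687/4634 = 2498/((110*5)) + 687*(1/4634) = 2498/550 + 687/4634 = 2498*(1/550) + 687/4634 = 1249/275 + 687/4634 = 5976791/1274350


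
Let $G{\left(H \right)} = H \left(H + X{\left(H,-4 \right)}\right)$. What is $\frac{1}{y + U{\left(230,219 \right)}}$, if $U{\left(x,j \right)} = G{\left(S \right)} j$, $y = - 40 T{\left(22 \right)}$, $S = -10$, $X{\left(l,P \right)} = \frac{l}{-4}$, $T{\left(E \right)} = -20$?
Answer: $\frac{1}{17225} \approx 5.8055 \cdot 10^{-5}$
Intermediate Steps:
$X{\left(l,P \right)} = - \frac{l}{4}$ ($X{\left(l,P \right)} = l \left(- \frac{1}{4}\right) = - \frac{l}{4}$)
$G{\left(H \right)} = \frac{3 H^{2}}{4}$ ($G{\left(H \right)} = H \left(H - \frac{H}{4}\right) = H \frac{3 H}{4} = \frac{3 H^{2}}{4}$)
$y = 800$ ($y = \left(-40\right) \left(-20\right) = 800$)
$U{\left(x,j \right)} = 75 j$ ($U{\left(x,j \right)} = \frac{3 \left(-10\right)^{2}}{4} j = \frac{3}{4} \cdot 100 j = 75 j$)
$\frac{1}{y + U{\left(230,219 \right)}} = \frac{1}{800 + 75 \cdot 219} = \frac{1}{800 + 16425} = \frac{1}{17225}$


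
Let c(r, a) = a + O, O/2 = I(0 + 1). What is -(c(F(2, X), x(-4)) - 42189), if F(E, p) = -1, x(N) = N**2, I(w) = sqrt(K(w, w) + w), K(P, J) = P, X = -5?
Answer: 42173 - 2*sqrt(2) ≈ 42170.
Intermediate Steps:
I(w) = sqrt(2)*sqrt(w) (I(w) = sqrt(w + w) = sqrt(2*w) = sqrt(2)*sqrt(w))
O = 2*sqrt(2) (O = 2*(sqrt(2)*sqrt(0 + 1)) = 2*(sqrt(2)*sqrt(1)) = 2*(sqrt(2)*1) = 2*sqrt(2) ≈ 2.8284)
c(r, a) = a + 2*sqrt(2)
-(c(F(2, X), x(-4)) - 42189) = -(((-4)**2 + 2*sqrt(2)) - 42189) = -((16 + 2*sqrt(2)) - 42189) = -(-42173 + 2*sqrt(2)) = 42173 - 2*sqrt(2)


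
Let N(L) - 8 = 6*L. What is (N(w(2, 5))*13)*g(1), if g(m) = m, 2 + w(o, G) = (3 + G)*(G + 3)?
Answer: 4940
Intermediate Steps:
w(o, G) = -2 + (3 + G)**2 (w(o, G) = -2 + (3 + G)*(G + 3) = -2 + (3 + G)*(3 + G) = -2 + (3 + G)**2)
N(L) = 8 + 6*L
(N(w(2, 5))*13)*g(1) = ((8 + 6*(-2 + (3 + 5)**2))*13)*1 = ((8 + 6*(-2 + 8**2))*13)*1 = ((8 + 6*(-2 + 64))*13)*1 = ((8 + 6*62)*13)*1 = ((8 + 372)*13)*1 = (380*13)*1 = 4940*1 = 4940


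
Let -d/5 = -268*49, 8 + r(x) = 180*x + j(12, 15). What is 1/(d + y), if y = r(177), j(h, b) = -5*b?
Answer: 1/97437 ≈ 1.0263e-5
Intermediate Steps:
r(x) = -83 + 180*x (r(x) = -8 + (180*x - 5*15) = -8 + (180*x - 75) = -8 + (-75 + 180*x) = -83 + 180*x)
d = 65660 (d = -(-1340)*49 = -5*(-13132) = 65660)
y = 31777 (y = -83 + 180*177 = -83 + 31860 = 31777)
1/(d + y) = 1/(65660 + 31777) = 1/97437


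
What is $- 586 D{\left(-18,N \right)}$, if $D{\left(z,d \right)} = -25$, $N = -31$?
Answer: $14650$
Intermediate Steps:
$- 586 D{\left(-18,N \right)} = \left(-586\right) \left(-25\right) = 14650$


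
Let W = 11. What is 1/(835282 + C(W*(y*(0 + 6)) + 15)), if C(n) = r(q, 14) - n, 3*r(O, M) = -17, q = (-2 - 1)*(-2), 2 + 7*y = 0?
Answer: 21/17540884 ≈ 1.1972e-6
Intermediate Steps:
y = -2/7 (y = -2/7 + (⅐)*0 = -2/7 + 0 = -2/7 ≈ -0.28571)
q = 6 (q = -3*(-2) = 6)
r(O, M) = -17/3 (r(O, M) = (⅓)*(-17) = -17/3)
C(n) = -17/3 - n
1/(835282 + C(W*(y*(0 + 6)) + 15)) = 1/(835282 + (-17/3 - (11*(-2*(0 + 6)/7) + 15))) = 1/(835282 + (-17/3 - (11*(-2/7*6) + 15))) = 1/(835282 + (-17/3 - (11*(-12/7) + 15))) = 1/(835282 + (-17/3 - (-132/7 + 15))) = 1/(835282 + (-17/3 - 1*(-27/7))) = 1/(835282 + (-17/3 + 27/7)) = 1/(835282 - 38/21) = 1/(17540884/21) = 21/17540884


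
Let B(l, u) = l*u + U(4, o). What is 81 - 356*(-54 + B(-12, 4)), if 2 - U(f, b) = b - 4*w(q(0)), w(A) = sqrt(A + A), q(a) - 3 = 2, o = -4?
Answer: 34257 - 1424*sqrt(10) ≈ 29754.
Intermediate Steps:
q(a) = 5 (q(a) = 3 + 2 = 5)
w(A) = sqrt(2)*sqrt(A) (w(A) = sqrt(2*A) = sqrt(2)*sqrt(A))
U(f, b) = 2 - b + 4*sqrt(10) (U(f, b) = 2 - (b - 4*sqrt(2)*sqrt(5)) = 2 - (b - 4*sqrt(10)) = 2 + (-b + 4*sqrt(10)) = 2 - b + 4*sqrt(10))
B(l, u) = 6 + 4*sqrt(10) + l*u (B(l, u) = l*u + (2 - 1*(-4) + 4*sqrt(10)) = l*u + (2 + 4 + 4*sqrt(10)) = l*u + (6 + 4*sqrt(10)) = 6 + 4*sqrt(10) + l*u)
81 - 356*(-54 + B(-12, 4)) = 81 - 356*(-54 + (6 + 4*sqrt(10) - 12*4)) = 81 - 356*(-54 + (6 + 4*sqrt(10) - 48)) = 81 - 356*(-54 + (-42 + 4*sqrt(10))) = 81 - 356*(-96 + 4*sqrt(10)) = 81 + (34176 - 1424*sqrt(10)) = 34257 - 1424*sqrt(10)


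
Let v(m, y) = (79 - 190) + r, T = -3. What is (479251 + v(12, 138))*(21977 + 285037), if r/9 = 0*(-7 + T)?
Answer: 147102687960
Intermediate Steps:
r = 0 (r = 9*(0*(-7 - 3)) = 9*(0*(-10)) = 9*0 = 0)
v(m, y) = -111 (v(m, y) = (79 - 190) + 0 = -111 + 0 = -111)
(479251 + v(12, 138))*(21977 + 285037) = (479251 - 111)*(21977 + 285037) = 479140*307014 = 147102687960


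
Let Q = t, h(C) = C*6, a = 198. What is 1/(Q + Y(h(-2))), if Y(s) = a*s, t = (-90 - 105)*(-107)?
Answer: 1/18489 ≈ 5.4086e-5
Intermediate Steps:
h(C) = 6*C
t = 20865 (t = -195*(-107) = 20865)
Q = 20865
Y(s) = 198*s
1/(Q + Y(h(-2))) = 1/(20865 + 198*(6*(-2))) = 1/(20865 + 198*(-12)) = 1/(20865 - 2376) = 1/18489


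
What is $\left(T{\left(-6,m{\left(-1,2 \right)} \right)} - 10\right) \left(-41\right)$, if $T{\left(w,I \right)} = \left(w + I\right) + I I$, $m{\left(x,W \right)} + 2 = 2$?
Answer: $656$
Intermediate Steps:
$m{\left(x,W \right)} = 0$ ($m{\left(x,W \right)} = -2 + 2 = 0$)
$T{\left(w,I \right)} = I + w + I^{2}$ ($T{\left(w,I \right)} = \left(I + w\right) + I^{2} = I + w + I^{2}$)
$\left(T{\left(-6,m{\left(-1,2 \right)} \right)} - 10\right) \left(-41\right) = \left(\left(0 - 6 + 0^{2}\right) - 10\right) \left(-41\right) = \left(\left(0 - 6 + 0\right) - 10\right) \left(-41\right) = \left(-6 - 10\right) \left(-41\right) = \left(-16\right) \left(-41\right) = 656$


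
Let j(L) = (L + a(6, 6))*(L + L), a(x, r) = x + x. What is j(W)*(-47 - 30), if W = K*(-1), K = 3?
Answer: 4158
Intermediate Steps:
a(x, r) = 2*x
W = -3 (W = 3*(-1) = -3)
j(L) = 2*L*(12 + L) (j(L) = (L + 2*6)*(L + L) = (L + 12)*(2*L) = (12 + L)*(2*L) = 2*L*(12 + L))
j(W)*(-47 - 30) = (2*(-3)*(12 - 3))*(-47 - 30) = (2*(-3)*9)*(-77) = -54*(-77) = 4158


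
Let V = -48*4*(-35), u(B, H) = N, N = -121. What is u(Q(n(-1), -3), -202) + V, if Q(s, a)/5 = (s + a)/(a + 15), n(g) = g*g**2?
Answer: 6599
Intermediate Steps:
n(g) = g**3
Q(s, a) = 5*(a + s)/(15 + a) (Q(s, a) = 5*((s + a)/(a + 15)) = 5*((a + s)/(15 + a)) = 5*(a + s)/(15 + a))
u(B, H) = -121
V = 6720 (V = -12*16*(-35) = -192*(-35) = 6720)
u(Q(n(-1), -3), -202) + V = -121 + 6720 = 6599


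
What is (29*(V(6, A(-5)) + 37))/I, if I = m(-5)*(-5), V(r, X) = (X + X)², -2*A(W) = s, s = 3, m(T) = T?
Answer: 1334/25 ≈ 53.360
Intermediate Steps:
A(W) = -3/2 (A(W) = -½*3 = -3/2)
V(r, X) = 4*X² (V(r, X) = (2*X)² = 4*X²)
I = 25 (I = -5*(-5) = 25)
(29*(V(6, A(-5)) + 37))/I = (29*(4*(-3/2)² + 37))/25 = (29*(4*(9/4) + 37))*(1/25) = (29*(9 + 37))*(1/25) = (29*46)*(1/25) = 1334*(1/25) = 1334/25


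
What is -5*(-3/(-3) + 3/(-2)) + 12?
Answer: 29/2 ≈ 14.500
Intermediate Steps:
-5*(-3/(-3) + 3/(-2)) + 12 = -5*(-3*(-⅓) + 3*(-½)) + 12 = -5*(1 - 3/2) + 12 = -5*(-½) + 12 = 5/2 + 12 = 29/2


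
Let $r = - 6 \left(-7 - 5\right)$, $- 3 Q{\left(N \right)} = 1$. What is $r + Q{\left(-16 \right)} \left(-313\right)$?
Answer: $\frac{529}{3} \approx 176.33$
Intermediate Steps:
$Q{\left(N \right)} = - \frac{1}{3}$ ($Q{\left(N \right)} = \left(- \frac{1}{3}\right) 1 = - \frac{1}{3}$)
$r = 72$ ($r = \left(-6\right) \left(-12\right) = 72$)
$r + Q{\left(-16 \right)} \left(-313\right) = 72 - - \frac{313}{3} = 72 + \frac{313}{3} = \frac{529}{3}$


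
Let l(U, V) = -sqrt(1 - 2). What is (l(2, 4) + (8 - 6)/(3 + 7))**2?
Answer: (1 - 5*I)**2/25 ≈ -0.96 - 0.4*I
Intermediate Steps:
l(U, V) = -I (l(U, V) = -sqrt(-1) = -I)
(l(2, 4) + (8 - 6)/(3 + 7))**2 = (-I + (8 - 6)/(3 + 7))**2 = (-I + 2/10)**2 = (-I + 2*(1/10))**2 = (-I + 1/5)**2 = (1/5 - I)**2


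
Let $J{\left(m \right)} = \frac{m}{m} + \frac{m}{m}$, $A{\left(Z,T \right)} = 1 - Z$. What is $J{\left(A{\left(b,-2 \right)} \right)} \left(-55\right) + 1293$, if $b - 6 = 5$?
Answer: $1183$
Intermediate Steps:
$b = 11$ ($b = 6 + 5 = 11$)
$J{\left(m \right)} = 2$ ($J{\left(m \right)} = 1 + 1 = 2$)
$J{\left(A{\left(b,-2 \right)} \right)} \left(-55\right) + 1293 = 2 \left(-55\right) + 1293 = -110 + 1293 = 1183$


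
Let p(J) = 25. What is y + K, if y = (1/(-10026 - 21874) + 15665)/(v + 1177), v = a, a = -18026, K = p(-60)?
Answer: 12937364001/537483100 ≈ 24.070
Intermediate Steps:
K = 25
v = -18026
y = -499713499/537483100 (y = (1/(-10026 - 21874) + 15665)/(-18026 + 1177) = (1/(-31900) + 15665)/(-16849) = (-1/31900 + 15665)*(-1/16849) = (499713499/31900)*(-1/16849) = -499713499/537483100 ≈ -0.92973)
y + K = -499713499/537483100 + 25 = 12937364001/537483100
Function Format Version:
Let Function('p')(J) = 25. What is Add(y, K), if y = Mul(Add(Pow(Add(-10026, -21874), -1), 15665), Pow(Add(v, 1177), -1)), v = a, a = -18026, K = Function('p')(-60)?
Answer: Rational(12937364001, 537483100) ≈ 24.070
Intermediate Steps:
K = 25
v = -18026
y = Rational(-499713499, 537483100) (y = Mul(Add(Pow(Add(-10026, -21874), -1), 15665), Pow(Add(-18026, 1177), -1)) = Mul(Add(Pow(-31900, -1), 15665), Pow(-16849, -1)) = Mul(Add(Rational(-1, 31900), 15665), Rational(-1, 16849)) = Mul(Rational(499713499, 31900), Rational(-1, 16849)) = Rational(-499713499, 537483100) ≈ -0.92973)
Add(y, K) = Add(Rational(-499713499, 537483100), 25) = Rational(12937364001, 537483100)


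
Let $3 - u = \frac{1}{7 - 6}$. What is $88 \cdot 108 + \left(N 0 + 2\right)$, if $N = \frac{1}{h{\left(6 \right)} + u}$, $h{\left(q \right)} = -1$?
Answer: $9506$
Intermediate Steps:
$u = 2$ ($u = 3 - \frac{1}{7 - 6} = 3 - 1^{-1} = 3 - 1 = 2$)
$N = 1$ ($N = \frac{1}{-1 + 2} = 1^{-1} = 1$)
$88 \cdot 108 + \left(N 0 + 2\right) = 88 \cdot 108 + \left(1 \cdot 0 + 2\right) = 9504 + \left(0 + 2\right) = 9504 + 2 = 9506$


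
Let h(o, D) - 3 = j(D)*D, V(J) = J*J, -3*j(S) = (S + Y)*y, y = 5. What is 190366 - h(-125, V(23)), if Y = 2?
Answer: 658528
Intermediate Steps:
j(S) = -10/3 - 5*S/3 (j(S) = -(S + 2)*5/3 = -(2 + S)*5/3 = -(10 + 5*S)/3 = -10/3 - 5*S/3)
V(J) = J**2
h(o, D) = 3 + D*(-10/3 - 5*D/3) (h(o, D) = 3 + (-10/3 - 5*D/3)*D = 3 + D*(-10/3 - 5*D/3))
190366 - h(-125, V(23)) = 190366 - (3 - 5/3*23**2*(2 + 23**2)) = 190366 - (3 - 5/3*529*(2 + 529)) = 190366 - (3 - 5/3*529*531) = 190366 - (3 - 468165) = 190366 - 1*(-468162) = 190366 + 468162 = 658528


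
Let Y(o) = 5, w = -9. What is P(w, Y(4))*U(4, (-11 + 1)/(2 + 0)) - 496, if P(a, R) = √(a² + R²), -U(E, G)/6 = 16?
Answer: -496 - 96*√106 ≈ -1484.4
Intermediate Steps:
U(E, G) = -96 (U(E, G) = -6*16 = -96)
P(a, R) = √(R² + a²)
P(w, Y(4))*U(4, (-11 + 1)/(2 + 0)) - 496 = √(5² + (-9)²)*(-96) - 496 = √(25 + 81)*(-96) - 496 = √106*(-96) - 496 = -96*√106 - 496 = -496 - 96*√106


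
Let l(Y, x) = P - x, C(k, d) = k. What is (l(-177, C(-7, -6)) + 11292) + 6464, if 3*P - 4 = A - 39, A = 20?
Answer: 17758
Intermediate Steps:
P = -5 (P = 4/3 + (20 - 39)/3 = 4/3 + (⅓)*(-19) = 4/3 - 19/3 = -5)
l(Y, x) = -5 - x
(l(-177, C(-7, -6)) + 11292) + 6464 = ((-5 - 1*(-7)) + 11292) + 6464 = ((-5 + 7) + 11292) + 6464 = (2 + 11292) + 6464 = 11294 + 6464 = 17758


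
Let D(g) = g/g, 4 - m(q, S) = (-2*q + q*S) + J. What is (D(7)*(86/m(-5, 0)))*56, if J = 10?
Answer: -301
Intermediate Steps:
m(q, S) = -6 + 2*q - S*q (m(q, S) = 4 - ((-2*q + q*S) + 10) = 4 - ((-2*q + S*q) + 10) = 4 - (10 - 2*q + S*q) = 4 + (-10 + 2*q - S*q) = -6 + 2*q - S*q)
D(g) = 1
(D(7)*(86/m(-5, 0)))*56 = (1*(86/(-6 + 2*(-5) - 1*0*(-5))))*56 = (1*(86/(-6 - 10 + 0)))*56 = (1*(86/(-16)))*56 = (1*(86*(-1/16)))*56 = (1*(-43/8))*56 = -43/8*56 = -301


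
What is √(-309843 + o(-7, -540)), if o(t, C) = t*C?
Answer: 3*I*√34007 ≈ 553.23*I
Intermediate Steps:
o(t, C) = C*t
√(-309843 + o(-7, -540)) = √(-309843 - 540*(-7)) = √(-309843 + 3780) = √(-306063) = 3*I*√34007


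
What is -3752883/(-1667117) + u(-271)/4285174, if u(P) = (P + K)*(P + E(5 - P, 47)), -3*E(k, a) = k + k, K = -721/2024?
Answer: 32966083635161283/14459226120876592 ≈ 2.2799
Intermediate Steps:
K = -721/2024 (K = -721*1/2024 = -721/2024 ≈ -0.35623)
E(k, a) = -2*k/3 (E(k, a) = -(k + k)/3 = -2*k/3)
u(P) = (-721/2024 + P)*(-10/3 + 5*P/3) (u(P) = (P - 721/2024)*(P - 2*(5 - P)/3) = (-721/2024 + P)*(P + (-10/3 + 2*P/3)) = (-721/2024 + P)*(-10/3 + 5*P/3))
-3752883/(-1667117) + u(-271)/4285174 = -3752883/(-1667117) + (3605/3036 - 23845/6072*(-271) + (5/3)*(-271)²)/4285174 = -3752883*(-1/1667117) + (3605/3036 + 6461995/6072 + (5/3)*73441)*(1/4285174) = 3752883/1667117 + (3605/3036 + 6461995/6072 + 367205/3)*(1/4285174) = 3752883/1667117 + (249897375/2024)*(1/4285174) = 3752883/1667117 + 249897375/8673192176 = 32966083635161283/14459226120876592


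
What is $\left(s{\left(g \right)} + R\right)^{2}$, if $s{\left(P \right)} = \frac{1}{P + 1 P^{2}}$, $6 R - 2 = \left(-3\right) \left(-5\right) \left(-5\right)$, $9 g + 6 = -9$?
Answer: $\frac{28561}{225} \approx 126.94$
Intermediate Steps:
$g = - \frac{5}{3}$ ($g = - \frac{2}{3} + \frac{1}{9} \left(-9\right) = - \frac{2}{3} - 1 = - \frac{5}{3} \approx -1.6667$)
$R = - \frac{73}{6}$ ($R = \frac{1}{3} + \frac{\left(-3\right) \left(-5\right) \left(-5\right)}{6} = \frac{1}{3} + \frac{15 \left(-5\right)}{6} = \frac{1}{3} + \frac{1}{6} \left(-75\right) = \frac{1}{3} - \frac{25}{2} = - \frac{73}{6} \approx -12.167$)
$s{\left(P \right)} = \frac{1}{P + P^{2}}$
$\left(s{\left(g \right)} + R\right)^{2} = \left(\frac{1}{\left(- \frac{5}{3}\right) \left(1 - \frac{5}{3}\right)} - \frac{73}{6}\right)^{2} = \left(- \frac{3}{5 \left(- \frac{2}{3}\right)} - \frac{73}{6}\right)^{2} = \left(\left(- \frac{3}{5}\right) \left(- \frac{3}{2}\right) - \frac{73}{6}\right)^{2} = \left(\frac{9}{10} - \frac{73}{6}\right)^{2} = \left(- \frac{169}{15}\right)^{2} = \frac{28561}{225}$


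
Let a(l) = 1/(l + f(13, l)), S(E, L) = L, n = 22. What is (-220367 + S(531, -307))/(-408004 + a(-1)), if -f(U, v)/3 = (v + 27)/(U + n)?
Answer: 24936162/46104487 ≈ 0.54086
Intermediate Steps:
f(U, v) = -3*(27 + v)/(22 + U) (f(U, v) = -3*(v + 27)/(U + 22) = -3*(27 + v)/(22 + U))
a(l) = 1/(-81/35 + 32*l/35) (a(l) = 1/(l + 3*(-27 - l)/(22 + 13)) = 1/(l + 3*(-27 - l)/35) = 1/(l + 3*(1/35)*(-27 - l)) = 1/(l + (-81/35 - 3*l/35)) = 1/(-81/35 + 32*l/35))
(-220367 + S(531, -307))/(-408004 + a(-1)) = (-220367 - 307)/(-408004 + 35/(-81 + 32*(-1))) = -220674/(-408004 + 35/(-81 - 32)) = -220674/(-408004 + 35/(-113)) = -220674/(-408004 + 35*(-1/113)) = -220674/(-408004 - 35/113) = -220674/(-46104487/113) = -220674*(-113/46104487) = 24936162/46104487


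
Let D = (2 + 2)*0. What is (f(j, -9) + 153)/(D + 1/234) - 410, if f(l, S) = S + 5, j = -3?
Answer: 34456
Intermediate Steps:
f(l, S) = 5 + S
D = 0 (D = 4*0 = 0)
(f(j, -9) + 153)/(D + 1/234) - 410 = ((5 - 9) + 153)/(0 + 1/234) - 410 = (-4 + 153)/(0 + 1/234) - 410 = 149/(1/234) - 410 = 149*234 - 410 = 34866 - 410 = 34456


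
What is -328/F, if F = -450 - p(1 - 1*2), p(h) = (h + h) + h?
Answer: 328/447 ≈ 0.73378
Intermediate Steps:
p(h) = 3*h (p(h) = 2*h + h = 3*h)
F = -447 (F = -450 - 3*(1 - 1*2) = -450 - 3*(1 - 2) = -450 - 3*(-1) = -450 - 1*(-3) = -450 + 3 = -447)
-328/F = -328/(-447) = -328*(-1/447) = 328/447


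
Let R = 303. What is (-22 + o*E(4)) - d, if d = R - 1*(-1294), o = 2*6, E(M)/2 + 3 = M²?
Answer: -1307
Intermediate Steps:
E(M) = -6 + 2*M²
o = 12
d = 1597 (d = 303 - 1*(-1294) = 303 + 1294 = 1597)
(-22 + o*E(4)) - d = (-22 + 12*(-6 + 2*4²)) - 1*1597 = (-22 + 12*(-6 + 2*16)) - 1597 = (-22 + 12*(-6 + 32)) - 1597 = (-22 + 12*26) - 1597 = (-22 + 312) - 1597 = 290 - 1597 = -1307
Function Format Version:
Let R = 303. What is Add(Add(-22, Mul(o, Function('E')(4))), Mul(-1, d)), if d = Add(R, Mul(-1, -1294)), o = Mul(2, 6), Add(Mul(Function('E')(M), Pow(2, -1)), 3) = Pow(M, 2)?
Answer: -1307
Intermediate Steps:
Function('E')(M) = Add(-6, Mul(2, Pow(M, 2)))
o = 12
d = 1597 (d = Add(303, Mul(-1, -1294)) = Add(303, 1294) = 1597)
Add(Add(-22, Mul(o, Function('E')(4))), Mul(-1, d)) = Add(Add(-22, Mul(12, Add(-6, Mul(2, Pow(4, 2))))), Mul(-1, 1597)) = Add(Add(-22, Mul(12, Add(-6, Mul(2, 16)))), -1597) = Add(Add(-22, Mul(12, Add(-6, 32))), -1597) = Add(Add(-22, Mul(12, 26)), -1597) = Add(Add(-22, 312), -1597) = Add(290, -1597) = -1307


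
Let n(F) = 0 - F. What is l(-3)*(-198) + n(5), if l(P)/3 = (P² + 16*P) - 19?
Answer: 34447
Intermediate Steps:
n(F) = -F
l(P) = -57 + 3*P² + 48*P (l(P) = 3*((P² + 16*P) - 19) = 3*(-19 + P² + 16*P) = -57 + 3*P² + 48*P)
l(-3)*(-198) + n(5) = (-57 + 3*(-3)² + 48*(-3))*(-198) - 1*5 = (-57 + 3*9 - 144)*(-198) - 5 = (-57 + 27 - 144)*(-198) - 5 = -174*(-198) - 5 = 34452 - 5 = 34447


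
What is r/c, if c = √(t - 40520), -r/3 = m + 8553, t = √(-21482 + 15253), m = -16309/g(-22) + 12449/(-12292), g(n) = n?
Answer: -3769699233/(135212*√(-40520 + I*√6229)) ≈ -0.13489 + 138.5*I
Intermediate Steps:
m = 100098175/135212 (m = -16309/(-22) + 12449/(-12292) = -16309*(-1/22) + 12449*(-1/12292) = 16309/22 - 12449/12292 = 100098175/135212 ≈ 740.31)
t = I*√6229 (t = √(-6229) = I*√6229 ≈ 78.924*I)
r = -3769699233/135212 (r = -3*(100098175/135212 + 8553) = -3*1256566411/135212 = -3769699233/135212 ≈ -27880.)
c = √(-40520 + I*√6229) (c = √(I*√6229 - 40520) = √(-40520 + I*√6229) ≈ 0.196 + 201.3*I)
r/c = -3769699233/(135212*√(-40520 + I*√6229))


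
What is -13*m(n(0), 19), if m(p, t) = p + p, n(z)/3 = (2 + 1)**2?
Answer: -702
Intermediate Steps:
n(z) = 27 (n(z) = 3*(2 + 1)**2 = 3*3**2 = 3*9 = 27)
m(p, t) = 2*p
-13*m(n(0), 19) = -26*27 = -13*54 = -702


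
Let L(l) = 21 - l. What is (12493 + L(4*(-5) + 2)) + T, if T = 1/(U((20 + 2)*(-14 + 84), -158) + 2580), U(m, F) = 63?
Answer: 33122077/2643 ≈ 12532.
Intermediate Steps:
T = 1/2643 (T = 1/(63 + 2580) = 1/2643 ≈ 0.00037836)
(12493 + L(4*(-5) + 2)) + T = (12493 + (21 - (4*(-5) + 2))) + 1/2643 = (12493 + (21 - (-20 + 2))) + 1/2643 = (12493 + (21 - 1*(-18))) + 1/2643 = (12493 + (21 + 18)) + 1/2643 = (12493 + 39) + 1/2643 = 12532 + 1/2643 = 33122077/2643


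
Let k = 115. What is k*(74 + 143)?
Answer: 24955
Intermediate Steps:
k*(74 + 143) = 115*(74 + 143) = 115*217 = 24955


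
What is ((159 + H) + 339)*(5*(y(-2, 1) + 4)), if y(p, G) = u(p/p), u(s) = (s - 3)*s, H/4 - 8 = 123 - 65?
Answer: 7620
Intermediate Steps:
H = 264 (H = 32 + 4*(123 - 65) = 32 + 4*58 = 32 + 232 = 264)
u(s) = s*(-3 + s) (u(s) = (-3 + s)*s = s*(-3 + s))
y(p, G) = -2 (y(p, G) = (p/p)*(-3 + p/p) = 1*(-3 + 1) = 1*(-2) = -2)
((159 + H) + 339)*(5*(y(-2, 1) + 4)) = ((159 + 264) + 339)*(5*(-2 + 4)) = (423 + 339)*(5*2) = 762*10 = 7620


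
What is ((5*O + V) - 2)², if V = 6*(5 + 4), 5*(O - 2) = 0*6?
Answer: 3844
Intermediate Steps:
O = 2 (O = 2 + (0*6)/5 = 2 + (⅕)*0 = 2 + 0 = 2)
V = 54 (V = 6*9 = 54)
((5*O + V) - 2)² = ((5*2 + 54) - 2)² = ((10 + 54) - 2)² = (64 - 2)² = 62² = 3844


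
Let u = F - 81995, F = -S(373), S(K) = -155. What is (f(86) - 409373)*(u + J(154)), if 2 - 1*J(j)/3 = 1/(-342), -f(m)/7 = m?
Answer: 3824687523125/114 ≈ 3.3550e+10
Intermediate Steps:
f(m) = -7*m
J(j) = 685/114 (J(j) = 6 - 3/(-342) = 6 - 3*(-1/342) = 6 + 1/114 = 685/114)
F = 155 (F = -1*(-155) = 155)
u = -81840 (u = 155 - 81995 = -81840)
(f(86) - 409373)*(u + J(154)) = (-7*86 - 409373)*(-81840 + 685/114) = (-602 - 409373)*(-9329075/114) = -409975*(-9329075/114) = 3824687523125/114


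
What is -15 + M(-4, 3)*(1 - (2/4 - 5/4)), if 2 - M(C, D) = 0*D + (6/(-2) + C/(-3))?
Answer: -103/12 ≈ -8.5833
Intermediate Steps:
M(C, D) = 5 + C/3 (M(C, D) = 2 - (0*D + (6/(-2) + C/(-3))) = 2 - (0 + (6*(-1/2) + C*(-1/3))) = 2 - (0 + (-3 - C/3)) = 2 - (-3 - C/3) = 2 + (3 + C/3) = 5 + C/3)
-15 + M(-4, 3)*(1 - (2/4 - 5/4)) = -15 + (5 + (1/3)*(-4))*(1 - (2/4 - 5/4)) = -15 + (5 - 4/3)*(1 - (2*(1/4) - 5*1/4)) = -15 + 11*(1 - (1/2 - 5/4))/3 = -15 + 11*(1 - 1*(-3/4))/3 = -15 + 11*(1 + 3/4)/3 = -15 + (11/3)*(7/4) = -15 + 77/12 = -103/12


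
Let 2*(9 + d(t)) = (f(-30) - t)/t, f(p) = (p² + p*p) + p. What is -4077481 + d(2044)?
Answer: -8334389697/2044 ≈ -4.0775e+6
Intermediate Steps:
f(p) = p + 2*p² (f(p) = (p² + p²) + p = 2*p² + p = p + 2*p²)
d(t) = -9 + (1770 - t)/(2*t) (d(t) = -9 + ((-30*(1 + 2*(-30)) - t)/t)/2 = -9 + ((-30*(1 - 60) - t)/t)/2 = -9 + ((-30*(-59) - t)/t)/2 = -9 + ((1770 - t)/t)/2 = -9 + (1770 - t)/(2*t))
-4077481 + d(2044) = -4077481 + (-19/2 + 885/2044) = -4077481 - 18533/2044 = -8334389697/2044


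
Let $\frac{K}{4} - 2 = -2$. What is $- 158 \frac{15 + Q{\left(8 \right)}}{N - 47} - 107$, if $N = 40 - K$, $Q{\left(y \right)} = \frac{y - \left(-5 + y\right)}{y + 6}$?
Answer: $\frac{11742}{49} \approx 239.63$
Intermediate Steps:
$K = 0$ ($K = 8 + 4 \left(-2\right) = 8 - 8 = 0$)
$Q{\left(y \right)} = \frac{5}{6 + y}$
$N = 40$ ($N = 40 - 0 = 40 + 0 = 40$)
$- 158 \frac{15 + Q{\left(8 \right)}}{N - 47} - 107 = - 158 \frac{15 + \frac{5}{6 + 8}}{40 - 47} - 107 = - 158 \frac{15 + \frac{5}{14}}{-7} - 107 = - 158 \left(15 + 5 \cdot \frac{1}{14}\right) \left(- \frac{1}{7}\right) - 107 = - 158 \left(15 + \frac{5}{14}\right) \left(- \frac{1}{7}\right) - 107 = - 158 \cdot \frac{215}{14} \left(- \frac{1}{7}\right) - 107 = \left(-158\right) \left(- \frac{215}{98}\right) - 107 = \frac{16985}{49} - 107 = \frac{11742}{49}$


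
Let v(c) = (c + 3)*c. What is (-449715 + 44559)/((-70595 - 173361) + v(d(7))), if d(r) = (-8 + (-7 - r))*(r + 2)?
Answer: 202578/102673 ≈ 1.9730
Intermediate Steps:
d(r) = (-15 - r)*(2 + r)
v(c) = c*(3 + c) (v(c) = (3 + c)*c = c*(3 + c))
(-449715 + 44559)/((-70595 - 173361) + v(d(7))) = (-449715 + 44559)/((-70595 - 173361) + (-30 - 1*7² - 17*7)*(3 + (-30 - 1*7² - 17*7))) = -405156/(-243956 + (-30 - 1*49 - 119)*(3 + (-30 - 1*49 - 119))) = -405156/(-243956 + (-30 - 49 - 119)*(3 + (-30 - 49 - 119))) = -405156/(-243956 - 198*(3 - 198)) = -405156/(-243956 - 198*(-195)) = -405156/(-243956 + 38610) = -405156/(-205346) = -405156*(-1/205346) = 202578/102673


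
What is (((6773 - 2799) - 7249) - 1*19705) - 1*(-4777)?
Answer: -18203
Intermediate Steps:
(((6773 - 2799) - 7249) - 1*19705) - 1*(-4777) = ((3974 - 7249) - 19705) + 4777 = (-3275 - 19705) + 4777 = -22980 + 4777 = -18203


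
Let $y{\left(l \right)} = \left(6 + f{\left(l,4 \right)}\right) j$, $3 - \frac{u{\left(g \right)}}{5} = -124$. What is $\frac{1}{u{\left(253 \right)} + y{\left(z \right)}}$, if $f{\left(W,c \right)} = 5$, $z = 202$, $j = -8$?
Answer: $\frac{1}{547} \approx 0.0018282$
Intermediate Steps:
$u{\left(g \right)} = 635$ ($u{\left(g \right)} = 15 - -620 = 15 + 620 = 635$)
$y{\left(l \right)} = -88$ ($y{\left(l \right)} = \left(6 + 5\right) \left(-8\right) = 11 \left(-8\right) = -88$)
$\frac{1}{u{\left(253 \right)} + y{\left(z \right)}} = \frac{1}{635 - 88} = \frac{1}{547}$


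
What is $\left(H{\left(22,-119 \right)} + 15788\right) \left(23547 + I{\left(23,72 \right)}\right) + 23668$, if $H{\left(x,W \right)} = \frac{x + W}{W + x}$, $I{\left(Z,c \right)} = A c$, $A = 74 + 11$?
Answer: $468435931$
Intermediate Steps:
$A = 85$
$I{\left(Z,c \right)} = 85 c$
$H{\left(x,W \right)} = 1$ ($H{\left(x,W \right)} = \frac{W + x}{W + x} = 1$)
$\left(H{\left(22,-119 \right)} + 15788\right) \left(23547 + I{\left(23,72 \right)}\right) + 23668 = \left(1 + 15788\right) \left(23547 + 85 \cdot 72\right) + 23668 = 15789 \left(23547 + 6120\right) + 23668 = 15789 \cdot 29667 + 23668 = 468412263 + 23668 = 468435931$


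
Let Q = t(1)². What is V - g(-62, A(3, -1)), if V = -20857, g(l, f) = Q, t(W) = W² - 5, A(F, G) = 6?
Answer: -20873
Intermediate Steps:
t(W) = -5 + W²
Q = 16 (Q = (-5 + 1²)² = (-5 + 1)² = (-4)² = 16)
g(l, f) = 16
V - g(-62, A(3, -1)) = -20857 - 1*16 = -20857 - 16 = -20873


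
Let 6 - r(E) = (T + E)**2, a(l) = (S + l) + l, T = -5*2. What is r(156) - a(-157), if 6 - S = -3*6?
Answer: -21020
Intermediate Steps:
T = -10
S = 24 (S = 6 - (-3)*6 = 6 - 1*(-18) = 6 + 18 = 24)
a(l) = 24 + 2*l (a(l) = (24 + l) + l = 24 + 2*l)
r(E) = 6 - (-10 + E)**2
r(156) - a(-157) = (6 - (-10 + 156)**2) - (24 + 2*(-157)) = (6 - 1*146**2) - (24 - 314) = (6 - 1*21316) - 1*(-290) = (6 - 21316) + 290 = -21310 + 290 = -21020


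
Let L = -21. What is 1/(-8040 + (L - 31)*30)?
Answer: -1/9600 ≈ -0.00010417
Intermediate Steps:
1/(-8040 + (L - 31)*30) = 1/(-8040 + (-21 - 31)*30) = 1/(-8040 - 52*30) = 1/(-8040 - 1560) = 1/(-9600) = -1/9600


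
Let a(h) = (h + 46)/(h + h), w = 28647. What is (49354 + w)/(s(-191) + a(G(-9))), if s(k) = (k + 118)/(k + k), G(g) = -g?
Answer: 134083719/5581 ≈ 24025.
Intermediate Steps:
s(k) = (118 + k)/(2*k) (s(k) = (118 + k)/((2*k)) = (118 + k)*(1/(2*k)) = (118 + k)/(2*k))
a(h) = (46 + h)/(2*h) (a(h) = (46 + h)/((2*h)) = (46 + h)*(1/(2*h)) = (46 + h)/(2*h))
(49354 + w)/(s(-191) + a(G(-9))) = (49354 + 28647)/((½)*(118 - 191)/(-191) + (46 - 1*(-9))/(2*((-1*(-9))))) = 78001/((½)*(-1/191)*(-73) + (½)*(46 + 9)/9) = 78001/(73/382 + (½)*(⅑)*55) = 78001/(73/382 + 55/18) = 78001/(5581/1719) = 78001*(1719/5581) = 134083719/5581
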